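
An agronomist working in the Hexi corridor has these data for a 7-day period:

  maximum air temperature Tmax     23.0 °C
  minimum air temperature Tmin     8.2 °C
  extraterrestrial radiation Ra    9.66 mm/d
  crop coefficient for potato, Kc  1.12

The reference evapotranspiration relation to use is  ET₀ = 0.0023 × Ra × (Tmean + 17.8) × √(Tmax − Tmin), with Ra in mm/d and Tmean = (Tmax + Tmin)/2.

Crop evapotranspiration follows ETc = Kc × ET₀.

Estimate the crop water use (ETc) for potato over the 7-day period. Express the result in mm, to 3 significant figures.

Tmean = (23.0 + 8.2)/2 = 15.60 °C
ET₀ = 0.0023 × 9.66 × (15.60 + 17.8) × √14.8 = 0.0023 × 9.66 × 33.40 × 3.8471 = 2.8549 mm/d
ETc = Kc × ET₀ = 1.12 × 2.8549 = 3.1975 mm/d
Over 7 days: 3.1975 × 7 = 22.383 mm

22.4 mm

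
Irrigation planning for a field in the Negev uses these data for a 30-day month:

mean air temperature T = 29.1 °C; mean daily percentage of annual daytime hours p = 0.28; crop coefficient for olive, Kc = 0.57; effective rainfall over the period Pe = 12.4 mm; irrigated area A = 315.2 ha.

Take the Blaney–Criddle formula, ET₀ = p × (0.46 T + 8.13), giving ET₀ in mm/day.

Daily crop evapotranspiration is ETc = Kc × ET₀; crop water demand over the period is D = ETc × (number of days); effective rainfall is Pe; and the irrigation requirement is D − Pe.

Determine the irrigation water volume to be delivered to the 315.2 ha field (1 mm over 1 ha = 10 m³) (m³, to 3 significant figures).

ET₀ = 0.28 × (0.46 × 29.1 + 8.13) = 0.28 × 21.516 = 6.0245 mm/d
ETc = Kc × ET₀ = 0.57 × 6.0245 = 3.4340 mm/d
Crop demand D = ETc × 30 d = 3.4340 × 30 = 103.020 mm
D − Pe = 103.020 − 12.4 = 90.620 mm
Volume = 90.620 mm × 315.2 ha × 10 = 285634.2 m³

286000 m³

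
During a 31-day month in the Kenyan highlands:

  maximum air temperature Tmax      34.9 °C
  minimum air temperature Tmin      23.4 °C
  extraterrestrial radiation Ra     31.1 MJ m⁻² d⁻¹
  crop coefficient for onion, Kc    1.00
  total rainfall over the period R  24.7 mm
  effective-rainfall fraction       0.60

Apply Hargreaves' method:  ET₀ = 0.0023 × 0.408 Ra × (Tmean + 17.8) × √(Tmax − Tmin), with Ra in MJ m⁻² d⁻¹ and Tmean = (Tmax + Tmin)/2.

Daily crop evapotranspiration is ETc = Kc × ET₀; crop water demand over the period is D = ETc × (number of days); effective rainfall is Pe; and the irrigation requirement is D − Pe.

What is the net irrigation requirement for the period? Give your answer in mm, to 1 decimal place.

Tmean = (34.9 + 23.4)/2 = 29.15 °C
0.408 Ra = 0.408 × 31.1 = 12.6888 mm/d equivalent
ET₀ = 0.0023 × 12.6888 × (29.15 + 17.8) × √11.5 = 0.0023 × 12.6888 × 46.95 × 3.3912 = 4.6466 mm/d
ETc = Kc × ET₀ = 1.00 × 4.6466 = 4.6466 mm/d
Crop demand D = ETc × 31 d = 4.6466 × 31 = 144.045 mm
Pe = 0.60 × 24.7 = 14.820 mm
D − Pe = 144.045 − 14.820 = 129.225 mm

129.2 mm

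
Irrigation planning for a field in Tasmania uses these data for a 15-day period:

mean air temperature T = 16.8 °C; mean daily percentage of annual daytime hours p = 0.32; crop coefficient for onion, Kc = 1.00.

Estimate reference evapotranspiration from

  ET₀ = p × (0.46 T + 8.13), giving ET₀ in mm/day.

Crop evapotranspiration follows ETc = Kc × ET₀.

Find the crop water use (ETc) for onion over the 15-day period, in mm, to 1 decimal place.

76.1 mm

ET₀ = 0.32 × (0.46 × 16.8 + 8.13) = 0.32 × 15.858 = 5.0746 mm/d
ETc = Kc × ET₀ = 1.00 × 5.0746 = 5.0746 mm/d
Over 15 days: 5.0746 × 15 = 76.119 mm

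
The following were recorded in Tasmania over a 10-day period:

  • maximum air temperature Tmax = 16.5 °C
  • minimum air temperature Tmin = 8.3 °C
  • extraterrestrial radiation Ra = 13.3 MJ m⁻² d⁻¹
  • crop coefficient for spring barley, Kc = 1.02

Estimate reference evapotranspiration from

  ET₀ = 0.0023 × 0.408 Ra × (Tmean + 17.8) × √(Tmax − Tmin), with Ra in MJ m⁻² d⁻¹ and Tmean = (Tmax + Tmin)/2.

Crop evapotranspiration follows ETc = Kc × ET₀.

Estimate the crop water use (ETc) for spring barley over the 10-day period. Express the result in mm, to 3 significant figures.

11.0 mm

Tmean = (16.5 + 8.3)/2 = 12.40 °C
0.408 Ra = 0.408 × 13.3 = 5.4264 mm/d equivalent
ET₀ = 0.0023 × 5.4264 × (12.40 + 17.8) × √8.2 = 0.0023 × 5.4264 × 30.20 × 2.8636 = 1.0793 mm/d
ETc = Kc × ET₀ = 1.02 × 1.0793 = 1.1009 mm/d
Over 10 days: 1.1009 × 10 = 11.009 mm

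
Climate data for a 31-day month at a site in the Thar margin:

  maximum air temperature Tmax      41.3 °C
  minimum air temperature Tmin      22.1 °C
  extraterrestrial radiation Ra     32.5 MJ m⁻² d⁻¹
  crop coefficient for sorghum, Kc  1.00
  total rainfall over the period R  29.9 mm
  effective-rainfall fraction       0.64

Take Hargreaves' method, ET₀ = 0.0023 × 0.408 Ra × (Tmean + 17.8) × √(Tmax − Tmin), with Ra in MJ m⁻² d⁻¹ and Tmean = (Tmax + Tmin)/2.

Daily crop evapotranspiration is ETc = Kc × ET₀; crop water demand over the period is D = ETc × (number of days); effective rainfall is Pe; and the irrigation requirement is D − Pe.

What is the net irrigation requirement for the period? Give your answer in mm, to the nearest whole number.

186 mm

Tmean = (41.3 + 22.1)/2 = 31.70 °C
0.408 Ra = 0.408 × 32.5 = 13.2600 mm/d equivalent
ET₀ = 0.0023 × 13.2600 × (31.70 + 17.8) × √19.2 = 0.0023 × 13.2600 × 49.50 × 4.3818 = 6.6150 mm/d
ETc = Kc × ET₀ = 1.00 × 6.6150 = 6.6150 mm/d
Crop demand D = ETc × 31 d = 6.6150 × 31 = 205.065 mm
Pe = 0.64 × 29.9 = 19.136 mm
D − Pe = 205.065 − 19.136 = 185.929 mm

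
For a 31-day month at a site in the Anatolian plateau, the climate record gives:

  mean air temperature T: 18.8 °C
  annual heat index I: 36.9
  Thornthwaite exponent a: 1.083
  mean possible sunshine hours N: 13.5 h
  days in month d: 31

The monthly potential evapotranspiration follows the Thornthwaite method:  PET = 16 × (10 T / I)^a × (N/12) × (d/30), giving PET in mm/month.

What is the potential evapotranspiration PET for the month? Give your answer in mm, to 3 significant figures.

10T/I = 10 × 18.8 / 36.9 = 5.0949
(10T/I)^a = 5.0949^1.083 = 5.8321
Uncorrected PET = 16 × 5.8321 = 93.314 mm
Correction = (N/12)(d/30) = (13.5/12)(31/30) = 1.1625
PET = 93.314 × 1.1625 = 108.478 mm/month

108 mm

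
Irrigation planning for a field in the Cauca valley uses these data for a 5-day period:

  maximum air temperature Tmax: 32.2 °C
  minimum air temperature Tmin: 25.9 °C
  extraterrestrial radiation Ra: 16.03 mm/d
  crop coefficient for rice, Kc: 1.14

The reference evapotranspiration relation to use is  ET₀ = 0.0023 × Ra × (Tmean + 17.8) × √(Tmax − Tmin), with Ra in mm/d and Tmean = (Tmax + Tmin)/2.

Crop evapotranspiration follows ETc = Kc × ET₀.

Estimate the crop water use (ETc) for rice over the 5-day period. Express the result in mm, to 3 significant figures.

24.7 mm

Tmean = (32.2 + 25.9)/2 = 29.05 °C
ET₀ = 0.0023 × 16.03 × (29.05 + 17.8) × √6.3 = 0.0023 × 16.03 × 46.85 × 2.5100 = 4.3356 mm/d
ETc = Kc × ET₀ = 1.14 × 4.3356 = 4.9426 mm/d
Over 5 days: 4.9426 × 5 = 24.713 mm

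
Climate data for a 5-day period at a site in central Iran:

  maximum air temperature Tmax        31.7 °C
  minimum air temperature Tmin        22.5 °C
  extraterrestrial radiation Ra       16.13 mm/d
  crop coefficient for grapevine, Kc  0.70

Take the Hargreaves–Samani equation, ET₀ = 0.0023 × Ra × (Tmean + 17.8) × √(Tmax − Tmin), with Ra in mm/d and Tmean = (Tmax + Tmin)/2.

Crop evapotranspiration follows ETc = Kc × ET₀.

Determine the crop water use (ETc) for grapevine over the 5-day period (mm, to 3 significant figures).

17.7 mm

Tmean = (31.7 + 22.5)/2 = 27.10 °C
ET₀ = 0.0023 × 16.13 × (27.10 + 17.8) × √9.2 = 0.0023 × 16.13 × 44.90 × 3.0332 = 5.0525 mm/d
ETc = Kc × ET₀ = 0.70 × 5.0525 = 3.5368 mm/d
Over 5 days: 3.5368 × 5 = 17.684 mm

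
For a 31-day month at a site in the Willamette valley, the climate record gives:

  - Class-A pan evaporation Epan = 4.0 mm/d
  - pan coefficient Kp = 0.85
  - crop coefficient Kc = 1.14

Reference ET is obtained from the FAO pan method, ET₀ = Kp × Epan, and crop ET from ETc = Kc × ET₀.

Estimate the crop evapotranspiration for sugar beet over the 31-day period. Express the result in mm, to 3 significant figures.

120 mm

ET₀ = 0.85 × 4.0 = 3.4000 mm/d
ETc = Kc × ET₀ = 1.14 × 3.4000 = 3.8760 mm/d
Over 31 days: 3.8760 × 31 = 120.156 mm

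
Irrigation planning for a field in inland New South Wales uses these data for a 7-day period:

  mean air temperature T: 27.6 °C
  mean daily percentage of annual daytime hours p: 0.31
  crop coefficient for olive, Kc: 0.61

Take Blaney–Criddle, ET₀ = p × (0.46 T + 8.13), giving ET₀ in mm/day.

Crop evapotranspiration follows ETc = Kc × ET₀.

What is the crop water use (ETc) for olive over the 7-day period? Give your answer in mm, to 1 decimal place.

ET₀ = 0.31 × (0.46 × 27.6 + 8.13) = 0.31 × 20.826 = 6.4561 mm/d
ETc = Kc × ET₀ = 0.61 × 6.4561 = 3.9382 mm/d
Over 7 days: 3.9382 × 7 = 27.567 mm

27.6 mm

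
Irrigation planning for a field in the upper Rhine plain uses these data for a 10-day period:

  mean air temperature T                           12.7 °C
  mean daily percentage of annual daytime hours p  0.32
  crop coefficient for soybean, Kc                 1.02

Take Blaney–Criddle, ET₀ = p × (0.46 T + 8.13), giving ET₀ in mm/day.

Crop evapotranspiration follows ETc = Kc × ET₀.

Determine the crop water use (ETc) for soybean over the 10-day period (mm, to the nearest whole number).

46 mm

ET₀ = 0.32 × (0.46 × 12.7 + 8.13) = 0.32 × 13.972 = 4.4710 mm/d
ETc = Kc × ET₀ = 1.02 × 4.4710 = 4.5604 mm/d
Over 10 days: 4.5604 × 10 = 45.604 mm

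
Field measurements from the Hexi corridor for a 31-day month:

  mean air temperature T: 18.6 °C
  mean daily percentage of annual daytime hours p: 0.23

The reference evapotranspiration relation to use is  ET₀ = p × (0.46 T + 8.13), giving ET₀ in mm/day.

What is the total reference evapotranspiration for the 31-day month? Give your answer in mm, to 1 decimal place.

ET₀ = 0.23 × (0.46 × 18.6 + 8.13) = 0.23 × 16.686 = 3.8378 mm/d
Monthly total = 3.8378 × 31 = 118.972 mm

119.0 mm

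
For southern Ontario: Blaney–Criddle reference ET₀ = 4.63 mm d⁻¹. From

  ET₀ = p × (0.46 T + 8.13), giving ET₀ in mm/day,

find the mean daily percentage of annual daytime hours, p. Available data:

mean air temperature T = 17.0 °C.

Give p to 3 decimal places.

0.290

p = ET₀ / (0.46 T + 8.13) = 4.63 / (0.46 × 17.0 + 8.13) = 4.63 / 15.950 = 0.2903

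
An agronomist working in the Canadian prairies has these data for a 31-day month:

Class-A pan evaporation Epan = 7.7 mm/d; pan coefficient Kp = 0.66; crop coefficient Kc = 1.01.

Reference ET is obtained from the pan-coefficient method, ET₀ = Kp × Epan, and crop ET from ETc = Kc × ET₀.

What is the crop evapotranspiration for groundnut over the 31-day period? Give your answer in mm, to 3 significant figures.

ET₀ = 0.66 × 7.7 = 5.0820 mm/d
ETc = Kc × ET₀ = 1.01 × 5.0820 = 5.1328 mm/d
Over 31 days: 5.1328 × 31 = 159.117 mm

159 mm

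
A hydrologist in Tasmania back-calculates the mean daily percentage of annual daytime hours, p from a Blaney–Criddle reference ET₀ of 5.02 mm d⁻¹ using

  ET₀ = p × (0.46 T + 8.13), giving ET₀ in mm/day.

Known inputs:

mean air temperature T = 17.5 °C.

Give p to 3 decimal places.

p = ET₀ / (0.46 T + 8.13) = 5.02 / (0.46 × 17.5 + 8.13) = 5.02 / 16.180 = 0.3103

0.310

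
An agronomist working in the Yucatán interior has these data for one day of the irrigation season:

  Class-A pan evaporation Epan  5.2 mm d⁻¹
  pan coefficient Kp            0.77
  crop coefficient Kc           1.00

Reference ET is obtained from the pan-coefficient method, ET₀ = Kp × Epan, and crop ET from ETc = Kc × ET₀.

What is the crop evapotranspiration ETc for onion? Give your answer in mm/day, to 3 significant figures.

ET₀ = 0.77 × 5.2 = 4.0040 mm/d
ETc = Kc × ET₀ = 1.00 × 4.0040 = 4.0040 mm/d

4.00 mm/day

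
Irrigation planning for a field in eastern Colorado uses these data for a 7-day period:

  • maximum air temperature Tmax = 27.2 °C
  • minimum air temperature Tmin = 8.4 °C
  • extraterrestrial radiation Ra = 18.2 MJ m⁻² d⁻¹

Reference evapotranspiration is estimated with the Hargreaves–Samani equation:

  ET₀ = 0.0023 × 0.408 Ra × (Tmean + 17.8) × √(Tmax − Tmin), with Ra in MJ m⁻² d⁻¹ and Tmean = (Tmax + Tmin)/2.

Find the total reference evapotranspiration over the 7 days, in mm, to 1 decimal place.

Tmean = (27.2 + 8.4)/2 = 17.80 °C
0.408 Ra = 0.408 × 18.2 = 7.4256 mm/d equivalent
ET₀ = 0.0023 × 7.4256 × (17.80 + 17.8) × √18.8 = 0.0023 × 7.4256 × 35.60 × 4.3359 = 2.6363 mm/d
Over 7 days: 2.6363 × 7 = 18.454 mm

18.5 mm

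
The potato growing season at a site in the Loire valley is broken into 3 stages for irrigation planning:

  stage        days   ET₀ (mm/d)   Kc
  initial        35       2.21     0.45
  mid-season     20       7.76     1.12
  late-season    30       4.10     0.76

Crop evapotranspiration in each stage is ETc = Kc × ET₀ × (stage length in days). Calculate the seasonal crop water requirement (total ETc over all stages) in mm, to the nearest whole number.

302 mm

initial: 0.45 × 2.21 × 35 = 34.81 mm
mid-season: 1.12 × 7.76 × 20 = 173.82 mm
late-season: 0.76 × 4.10 × 30 = 93.48 mm
Seasonal total = 302.11 mm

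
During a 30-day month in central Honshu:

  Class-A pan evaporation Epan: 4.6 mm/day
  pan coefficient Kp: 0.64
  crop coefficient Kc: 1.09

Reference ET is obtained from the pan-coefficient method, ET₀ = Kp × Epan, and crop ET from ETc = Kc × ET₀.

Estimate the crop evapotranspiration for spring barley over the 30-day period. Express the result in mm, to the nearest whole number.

96 mm

ET₀ = 0.64 × 4.6 = 2.9440 mm/d
ETc = Kc × ET₀ = 1.09 × 2.9440 = 3.2090 mm/d
Over 30 days: 3.2090 × 30 = 96.270 mm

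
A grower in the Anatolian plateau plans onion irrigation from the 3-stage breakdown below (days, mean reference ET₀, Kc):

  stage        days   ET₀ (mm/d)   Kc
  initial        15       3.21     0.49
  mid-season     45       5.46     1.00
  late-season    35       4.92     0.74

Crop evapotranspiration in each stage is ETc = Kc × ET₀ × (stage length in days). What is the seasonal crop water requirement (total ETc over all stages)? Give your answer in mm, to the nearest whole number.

initial: 0.49 × 3.21 × 15 = 23.59 mm
mid-season: 1.00 × 5.46 × 45 = 245.70 mm
late-season: 0.74 × 4.92 × 35 = 127.43 mm
Seasonal total = 396.72 mm

397 mm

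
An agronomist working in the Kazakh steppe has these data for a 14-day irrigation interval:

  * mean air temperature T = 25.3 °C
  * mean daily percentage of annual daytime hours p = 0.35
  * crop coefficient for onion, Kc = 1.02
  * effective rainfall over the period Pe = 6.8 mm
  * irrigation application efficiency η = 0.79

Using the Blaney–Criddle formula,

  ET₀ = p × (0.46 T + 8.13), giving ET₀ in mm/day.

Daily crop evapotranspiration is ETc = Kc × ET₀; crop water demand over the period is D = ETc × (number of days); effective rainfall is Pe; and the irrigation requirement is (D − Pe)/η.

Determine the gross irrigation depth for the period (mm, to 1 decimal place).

116.5 mm

ET₀ = 0.35 × (0.46 × 25.3 + 8.13) = 0.35 × 19.768 = 6.9188 mm/d
ETc = Kc × ET₀ = 1.02 × 6.9188 = 7.0572 mm/d
Crop demand D = ETc × 14 d = 7.0572 × 14 = 98.801 mm
D − Pe = 98.801 − 6.8 = 92.001 mm
Gross irrigation = 92.001 / 0.79 = 116.457 mm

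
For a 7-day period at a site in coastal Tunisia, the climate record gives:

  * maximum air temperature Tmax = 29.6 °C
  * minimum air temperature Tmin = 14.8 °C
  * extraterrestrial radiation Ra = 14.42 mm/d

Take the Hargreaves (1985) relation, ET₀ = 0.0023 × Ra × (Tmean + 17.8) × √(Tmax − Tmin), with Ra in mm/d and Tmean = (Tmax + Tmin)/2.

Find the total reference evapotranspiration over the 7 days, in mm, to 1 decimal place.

35.7 mm

Tmean = (29.6 + 14.8)/2 = 22.20 °C
ET₀ = 0.0023 × 14.42 × (22.20 + 17.8) × √14.8 = 0.0023 × 14.42 × 40.00 × 3.8471 = 5.1037 mm/d
Over 7 days: 5.1037 × 7 = 35.726 mm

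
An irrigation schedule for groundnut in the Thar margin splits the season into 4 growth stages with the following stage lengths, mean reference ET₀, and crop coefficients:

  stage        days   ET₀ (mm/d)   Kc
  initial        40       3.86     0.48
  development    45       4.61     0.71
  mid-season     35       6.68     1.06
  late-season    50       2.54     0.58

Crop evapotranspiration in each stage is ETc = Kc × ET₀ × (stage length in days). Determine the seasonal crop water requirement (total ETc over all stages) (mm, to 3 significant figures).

543 mm

initial: 0.48 × 3.86 × 40 = 74.11 mm
development: 0.71 × 4.61 × 45 = 147.29 mm
mid-season: 1.06 × 6.68 × 35 = 247.83 mm
late-season: 0.58 × 2.54 × 50 = 73.66 mm
Seasonal total = 542.89 mm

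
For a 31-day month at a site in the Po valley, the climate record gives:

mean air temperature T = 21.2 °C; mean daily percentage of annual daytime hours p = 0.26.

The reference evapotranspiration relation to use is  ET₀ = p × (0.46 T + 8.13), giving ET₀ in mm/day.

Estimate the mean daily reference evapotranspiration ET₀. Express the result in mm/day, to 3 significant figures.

ET₀ = 0.26 × (0.46 × 21.2 + 8.13) = 0.26 × 17.882 = 4.6493 mm/d

4.65 mm/day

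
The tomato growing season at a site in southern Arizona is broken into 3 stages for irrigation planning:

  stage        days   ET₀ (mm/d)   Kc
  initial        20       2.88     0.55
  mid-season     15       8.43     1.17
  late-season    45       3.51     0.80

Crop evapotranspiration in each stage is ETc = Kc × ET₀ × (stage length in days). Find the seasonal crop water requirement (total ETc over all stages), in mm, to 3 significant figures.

initial: 0.55 × 2.88 × 20 = 31.68 mm
mid-season: 1.17 × 8.43 × 15 = 147.95 mm
late-season: 0.80 × 3.51 × 45 = 126.36 mm
Seasonal total = 305.99 mm

306 mm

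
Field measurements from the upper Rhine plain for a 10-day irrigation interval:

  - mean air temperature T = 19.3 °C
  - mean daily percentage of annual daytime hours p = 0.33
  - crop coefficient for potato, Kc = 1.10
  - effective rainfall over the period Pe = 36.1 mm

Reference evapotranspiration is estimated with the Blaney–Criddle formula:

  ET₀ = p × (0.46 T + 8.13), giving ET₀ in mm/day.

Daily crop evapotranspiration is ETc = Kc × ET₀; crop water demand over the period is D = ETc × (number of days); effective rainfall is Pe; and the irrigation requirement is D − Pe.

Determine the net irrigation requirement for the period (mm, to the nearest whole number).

26 mm

ET₀ = 0.33 × (0.46 × 19.3 + 8.13) = 0.33 × 17.008 = 5.6126 mm/d
ETc = Kc × ET₀ = 1.10 × 5.6126 = 6.1739 mm/d
Crop demand D = ETc × 10 d = 6.1739 × 10 = 61.739 mm
D − Pe = 61.739 − 36.1 = 25.639 mm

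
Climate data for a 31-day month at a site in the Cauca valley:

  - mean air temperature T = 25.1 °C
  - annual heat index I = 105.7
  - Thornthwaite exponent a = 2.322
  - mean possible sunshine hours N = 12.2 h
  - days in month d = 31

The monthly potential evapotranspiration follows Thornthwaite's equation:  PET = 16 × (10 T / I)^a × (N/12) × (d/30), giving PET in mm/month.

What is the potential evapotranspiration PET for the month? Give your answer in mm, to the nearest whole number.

10T/I = 10 × 25.1 / 105.7 = 2.3746
(10T/I)^a = 2.3746^2.322 = 7.4494
Uncorrected PET = 16 × 7.4494 = 119.190 mm
Correction = (N/12)(d/30) = (12.2/12)(31/30) = 1.0506
PET = 119.190 × 1.0506 = 125.221 mm/month

125 mm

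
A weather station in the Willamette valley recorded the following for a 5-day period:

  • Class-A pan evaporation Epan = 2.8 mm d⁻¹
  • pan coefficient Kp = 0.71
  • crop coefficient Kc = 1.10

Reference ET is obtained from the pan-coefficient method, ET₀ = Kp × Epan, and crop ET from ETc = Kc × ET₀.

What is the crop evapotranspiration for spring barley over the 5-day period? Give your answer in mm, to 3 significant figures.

ET₀ = 0.71 × 2.8 = 1.9880 mm/d
ETc = Kc × ET₀ = 1.10 × 1.9880 = 2.1868 mm/d
Over 5 days: 2.1868 × 5 = 10.934 mm

10.9 mm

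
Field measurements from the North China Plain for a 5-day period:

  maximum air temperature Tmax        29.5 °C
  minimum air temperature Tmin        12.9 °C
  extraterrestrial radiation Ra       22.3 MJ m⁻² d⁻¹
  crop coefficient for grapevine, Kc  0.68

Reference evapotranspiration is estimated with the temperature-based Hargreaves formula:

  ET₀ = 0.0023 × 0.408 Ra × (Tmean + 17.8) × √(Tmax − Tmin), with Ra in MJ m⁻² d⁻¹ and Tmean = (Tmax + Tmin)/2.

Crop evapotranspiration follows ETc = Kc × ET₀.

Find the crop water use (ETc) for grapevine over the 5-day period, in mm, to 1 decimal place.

11.3 mm

Tmean = (29.5 + 12.9)/2 = 21.20 °C
0.408 Ra = 0.408 × 22.3 = 9.0984 mm/d equivalent
ET₀ = 0.0023 × 9.0984 × (21.20 + 17.8) × √16.6 = 0.0023 × 9.0984 × 39.00 × 4.0743 = 3.3251 mm/d
ETc = Kc × ET₀ = 0.68 × 3.3251 = 2.2611 mm/d
Over 5 days: 2.2611 × 5 = 11.306 mm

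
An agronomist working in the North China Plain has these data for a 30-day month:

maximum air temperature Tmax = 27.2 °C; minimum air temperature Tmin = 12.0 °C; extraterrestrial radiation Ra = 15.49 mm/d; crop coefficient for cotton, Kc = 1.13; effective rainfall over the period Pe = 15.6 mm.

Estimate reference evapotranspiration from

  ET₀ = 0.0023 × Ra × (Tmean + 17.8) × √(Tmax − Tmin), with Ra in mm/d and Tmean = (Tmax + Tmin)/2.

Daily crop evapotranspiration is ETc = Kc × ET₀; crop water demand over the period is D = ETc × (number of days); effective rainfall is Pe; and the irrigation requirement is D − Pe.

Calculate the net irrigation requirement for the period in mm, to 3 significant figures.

Tmean = (27.2 + 12.0)/2 = 19.60 °C
ET₀ = 0.0023 × 15.49 × (19.60 + 17.8) × √15.2 = 0.0023 × 15.49 × 37.40 × 3.8987 = 5.1948 mm/d
ETc = Kc × ET₀ = 1.13 × 5.1948 = 5.8701 mm/d
Crop demand D = ETc × 30 d = 5.8701 × 30 = 176.103 mm
D − Pe = 176.103 − 15.6 = 160.503 mm

161 mm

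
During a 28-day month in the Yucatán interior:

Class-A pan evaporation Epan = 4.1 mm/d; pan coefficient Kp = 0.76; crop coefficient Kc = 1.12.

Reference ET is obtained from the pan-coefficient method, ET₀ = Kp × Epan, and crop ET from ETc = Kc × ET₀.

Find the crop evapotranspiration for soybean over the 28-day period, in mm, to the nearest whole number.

98 mm

ET₀ = 0.76 × 4.1 = 3.1160 mm/d
ETc = Kc × ET₀ = 1.12 × 3.1160 = 3.4899 mm/d
Over 28 days: 3.4899 × 28 = 97.717 mm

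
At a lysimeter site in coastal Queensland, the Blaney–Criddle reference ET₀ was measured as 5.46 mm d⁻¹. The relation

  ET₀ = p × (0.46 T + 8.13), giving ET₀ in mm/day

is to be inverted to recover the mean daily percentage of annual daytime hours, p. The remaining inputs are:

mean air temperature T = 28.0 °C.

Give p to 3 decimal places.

p = ET₀ / (0.46 T + 8.13) = 5.46 / (0.46 × 28.0 + 8.13) = 5.46 / 21.010 = 0.2599

0.260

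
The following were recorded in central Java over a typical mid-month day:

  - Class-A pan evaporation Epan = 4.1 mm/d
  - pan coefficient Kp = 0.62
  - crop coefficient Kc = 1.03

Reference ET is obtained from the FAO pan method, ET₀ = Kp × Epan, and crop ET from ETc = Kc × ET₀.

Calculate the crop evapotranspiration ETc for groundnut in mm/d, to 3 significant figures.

ET₀ = 0.62 × 4.1 = 2.5420 mm/d
ETc = Kc × ET₀ = 1.03 × 2.5420 = 2.6183 mm/d

2.62 mm/d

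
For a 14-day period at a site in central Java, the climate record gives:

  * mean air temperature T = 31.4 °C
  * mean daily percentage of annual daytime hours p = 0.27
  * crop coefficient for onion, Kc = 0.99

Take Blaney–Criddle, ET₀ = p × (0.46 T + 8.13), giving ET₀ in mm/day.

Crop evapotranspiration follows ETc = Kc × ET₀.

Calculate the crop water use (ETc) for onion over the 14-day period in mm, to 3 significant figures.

84.5 mm

ET₀ = 0.27 × (0.46 × 31.4 + 8.13) = 0.27 × 22.574 = 6.0950 mm/d
ETc = Kc × ET₀ = 0.99 × 6.0950 = 6.0341 mm/d
Over 14 days: 6.0341 × 14 = 84.477 mm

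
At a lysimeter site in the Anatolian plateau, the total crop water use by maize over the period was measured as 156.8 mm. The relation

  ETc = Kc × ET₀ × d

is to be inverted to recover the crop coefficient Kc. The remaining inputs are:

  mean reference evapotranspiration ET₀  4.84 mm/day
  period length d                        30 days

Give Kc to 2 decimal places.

1.08

ETc = Kc × ET₀ × d  ⇒  Kc = ETc / (ET₀ × d)
Kc = 156.8 / (4.84 × 30) = 156.8 / 145.20 = 1.0799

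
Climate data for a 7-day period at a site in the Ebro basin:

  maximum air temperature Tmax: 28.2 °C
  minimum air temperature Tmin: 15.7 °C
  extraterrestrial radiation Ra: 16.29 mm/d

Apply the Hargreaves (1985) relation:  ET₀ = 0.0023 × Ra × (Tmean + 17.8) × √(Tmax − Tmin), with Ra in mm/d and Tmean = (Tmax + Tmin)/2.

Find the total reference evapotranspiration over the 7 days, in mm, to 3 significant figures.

Tmean = (28.2 + 15.7)/2 = 21.95 °C
ET₀ = 0.0023 × 16.29 × (21.95 + 17.8) × √12.5 = 0.0023 × 16.29 × 39.75 × 3.5355 = 5.2655 mm/d
Over 7 days: 5.2655 × 7 = 36.859 mm

36.9 mm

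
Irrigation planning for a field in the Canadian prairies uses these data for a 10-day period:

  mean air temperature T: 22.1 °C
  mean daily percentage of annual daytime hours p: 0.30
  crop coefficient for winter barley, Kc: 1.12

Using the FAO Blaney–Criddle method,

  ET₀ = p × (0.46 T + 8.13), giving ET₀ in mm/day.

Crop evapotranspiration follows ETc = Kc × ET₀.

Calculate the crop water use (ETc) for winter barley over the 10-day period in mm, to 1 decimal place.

61.5 mm

ET₀ = 0.30 × (0.46 × 22.1 + 8.13) = 0.30 × 18.296 = 5.4888 mm/d
ETc = Kc × ET₀ = 1.12 × 5.4888 = 6.1475 mm/d
Over 10 days: 6.1475 × 10 = 61.475 mm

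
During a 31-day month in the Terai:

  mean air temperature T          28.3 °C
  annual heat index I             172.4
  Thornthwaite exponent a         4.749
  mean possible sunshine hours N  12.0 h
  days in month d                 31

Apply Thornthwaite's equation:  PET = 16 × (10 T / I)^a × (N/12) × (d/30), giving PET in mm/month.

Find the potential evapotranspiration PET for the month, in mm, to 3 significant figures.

10T/I = 10 × 28.3 / 172.4 = 1.6415
(10T/I)^a = 1.6415^4.749 = 10.5240
Uncorrected PET = 16 × 10.5240 = 168.384 mm
Correction = (N/12)(d/30) = (12.0/12)(31/30) = 1.0333
PET = 168.384 × 1.0333 = 173.991 mm/month

174 mm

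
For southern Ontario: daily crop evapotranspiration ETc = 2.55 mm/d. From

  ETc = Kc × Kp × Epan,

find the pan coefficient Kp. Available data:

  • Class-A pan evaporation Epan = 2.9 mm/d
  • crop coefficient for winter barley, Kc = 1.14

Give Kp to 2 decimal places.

ETc = Kc × Kp × Epan  ⇒  Kp = ETc / (Kc × Epan)
Kp = 2.55 / (1.14 × 2.9) = 2.55 / 3.306 = 0.7713

0.77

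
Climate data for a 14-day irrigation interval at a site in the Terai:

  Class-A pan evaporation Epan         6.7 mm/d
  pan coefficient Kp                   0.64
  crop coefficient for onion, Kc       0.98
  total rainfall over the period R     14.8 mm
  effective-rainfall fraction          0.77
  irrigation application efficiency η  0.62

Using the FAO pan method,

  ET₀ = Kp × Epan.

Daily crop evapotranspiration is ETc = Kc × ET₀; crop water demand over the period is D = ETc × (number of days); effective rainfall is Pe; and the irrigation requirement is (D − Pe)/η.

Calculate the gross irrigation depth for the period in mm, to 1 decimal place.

76.5 mm

ET₀ = 0.64 × 6.7 = 4.2880 mm/d
ETc = Kc × ET₀ = 0.98 × 4.2880 = 4.2022 mm/d
Crop demand D = ETc × 14 d = 4.2022 × 14 = 58.831 mm
Pe = 0.77 × 14.8 = 11.396 mm
D − Pe = 58.831 − 11.396 = 47.435 mm
Gross irrigation = 47.435 / 0.62 = 76.508 mm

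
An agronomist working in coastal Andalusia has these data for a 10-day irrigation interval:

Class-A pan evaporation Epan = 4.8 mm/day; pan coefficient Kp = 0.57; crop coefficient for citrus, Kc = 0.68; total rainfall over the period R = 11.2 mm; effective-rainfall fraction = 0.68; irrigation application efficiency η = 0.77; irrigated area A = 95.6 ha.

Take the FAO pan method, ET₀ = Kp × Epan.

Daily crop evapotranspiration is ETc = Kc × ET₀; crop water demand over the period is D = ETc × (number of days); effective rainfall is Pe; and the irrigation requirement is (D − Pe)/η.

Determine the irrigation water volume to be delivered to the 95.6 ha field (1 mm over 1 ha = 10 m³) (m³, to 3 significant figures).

ET₀ = 0.57 × 4.8 = 2.7360 mm/d
ETc = Kc × ET₀ = 0.68 × 2.7360 = 1.8605 mm/d
Crop demand D = ETc × 10 d = 1.8605 × 10 = 18.605 mm
Pe = 0.68 × 11.2 = 7.616 mm
D − Pe = 18.605 − 7.616 = 10.989 mm
Gross irrigation = 10.989 / 0.77 = 14.271 mm
Volume = 14.271 mm × 95.6 ha × 10 = 13643.1 m³

13600 m³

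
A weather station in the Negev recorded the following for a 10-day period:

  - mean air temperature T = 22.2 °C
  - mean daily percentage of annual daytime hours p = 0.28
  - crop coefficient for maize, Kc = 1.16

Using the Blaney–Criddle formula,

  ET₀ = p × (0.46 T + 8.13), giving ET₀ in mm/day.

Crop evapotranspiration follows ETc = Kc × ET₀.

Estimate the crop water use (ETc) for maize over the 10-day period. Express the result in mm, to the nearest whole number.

ET₀ = 0.28 × (0.46 × 22.2 + 8.13) = 0.28 × 18.342 = 5.1358 mm/d
ETc = Kc × ET₀ = 1.16 × 5.1358 = 5.9575 mm/d
Over 10 days: 5.9575 × 10 = 59.575 mm

60 mm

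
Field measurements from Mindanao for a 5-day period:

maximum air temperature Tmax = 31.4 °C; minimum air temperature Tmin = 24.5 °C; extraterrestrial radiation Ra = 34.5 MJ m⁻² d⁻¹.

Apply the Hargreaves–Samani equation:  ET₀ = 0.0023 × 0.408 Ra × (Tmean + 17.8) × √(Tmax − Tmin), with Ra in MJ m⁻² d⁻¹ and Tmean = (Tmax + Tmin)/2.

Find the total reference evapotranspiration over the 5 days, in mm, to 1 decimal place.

Tmean = (31.4 + 24.5)/2 = 27.95 °C
0.408 Ra = 0.408 × 34.5 = 14.0760 mm/d equivalent
ET₀ = 0.0023 × 14.0760 × (27.95 + 17.8) × √6.9 = 0.0023 × 14.0760 × 45.75 × 2.6268 = 3.8907 mm/d
Over 5 days: 3.8907 × 5 = 19.454 mm

19.5 mm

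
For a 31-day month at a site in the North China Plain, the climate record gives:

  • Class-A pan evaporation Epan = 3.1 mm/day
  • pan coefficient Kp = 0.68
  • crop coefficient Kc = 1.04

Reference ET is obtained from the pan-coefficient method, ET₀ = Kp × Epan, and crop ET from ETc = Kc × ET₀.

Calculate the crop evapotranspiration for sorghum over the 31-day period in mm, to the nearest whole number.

ET₀ = 0.68 × 3.1 = 2.1080 mm/d
ETc = Kc × ET₀ = 1.04 × 2.1080 = 2.1923 mm/d
Over 31 days: 2.1923 × 31 = 67.961 mm

68 mm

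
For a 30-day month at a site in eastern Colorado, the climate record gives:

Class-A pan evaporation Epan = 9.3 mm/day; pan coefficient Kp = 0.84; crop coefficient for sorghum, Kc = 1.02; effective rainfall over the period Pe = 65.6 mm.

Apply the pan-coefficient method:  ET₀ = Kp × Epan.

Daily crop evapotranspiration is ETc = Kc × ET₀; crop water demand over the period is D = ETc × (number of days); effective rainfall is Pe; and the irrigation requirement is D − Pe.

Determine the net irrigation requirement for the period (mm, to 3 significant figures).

ET₀ = 0.84 × 9.3 = 7.8120 mm/d
ETc = Kc × ET₀ = 1.02 × 7.8120 = 7.9682 mm/d
Crop demand D = ETc × 30 d = 7.9682 × 30 = 239.046 mm
D − Pe = 239.046 − 65.6 = 173.446 mm

173 mm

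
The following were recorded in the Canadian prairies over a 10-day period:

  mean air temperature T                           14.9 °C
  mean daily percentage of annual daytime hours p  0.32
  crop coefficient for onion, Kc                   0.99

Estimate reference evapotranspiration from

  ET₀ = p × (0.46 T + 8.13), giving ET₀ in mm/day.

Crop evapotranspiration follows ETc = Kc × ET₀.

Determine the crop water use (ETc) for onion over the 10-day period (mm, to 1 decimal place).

ET₀ = 0.32 × (0.46 × 14.9 + 8.13) = 0.32 × 14.984 = 4.7949 mm/d
ETc = Kc × ET₀ = 0.99 × 4.7949 = 4.7470 mm/d
Over 10 days: 4.7470 × 10 = 47.470 mm

47.5 mm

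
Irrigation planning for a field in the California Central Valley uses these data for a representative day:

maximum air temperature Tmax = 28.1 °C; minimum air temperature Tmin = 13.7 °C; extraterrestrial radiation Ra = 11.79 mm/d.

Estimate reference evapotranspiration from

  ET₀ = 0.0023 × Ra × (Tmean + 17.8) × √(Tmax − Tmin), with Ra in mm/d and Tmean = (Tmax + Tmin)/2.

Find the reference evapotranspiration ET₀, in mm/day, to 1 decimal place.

4.0 mm/day

Tmean = (28.1 + 13.7)/2 = 20.90 °C
ET₀ = 0.0023 × 11.79 × (20.90 + 17.8) × √14.4 = 0.0023 × 11.79 × 38.70 × 3.7947 = 3.9823 mm/d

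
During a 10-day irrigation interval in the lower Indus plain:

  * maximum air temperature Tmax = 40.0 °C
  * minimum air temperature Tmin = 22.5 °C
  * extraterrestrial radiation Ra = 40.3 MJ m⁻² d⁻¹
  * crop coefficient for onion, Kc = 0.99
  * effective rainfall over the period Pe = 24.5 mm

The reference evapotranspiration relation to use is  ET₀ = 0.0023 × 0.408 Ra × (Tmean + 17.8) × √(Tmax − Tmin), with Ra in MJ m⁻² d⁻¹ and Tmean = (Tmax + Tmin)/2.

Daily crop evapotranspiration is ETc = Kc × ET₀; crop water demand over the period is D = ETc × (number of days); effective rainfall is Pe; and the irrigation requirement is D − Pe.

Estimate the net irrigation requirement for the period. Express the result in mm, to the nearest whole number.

52 mm

Tmean = (40.0 + 22.5)/2 = 31.25 °C
0.408 Ra = 0.408 × 40.3 = 16.4424 mm/d equivalent
ET₀ = 0.0023 × 16.4424 × (31.25 + 17.8) × √17.5 = 0.0023 × 16.4424 × 49.05 × 4.1833 = 7.7598 mm/d
ETc = Kc × ET₀ = 0.99 × 7.7598 = 7.6822 mm/d
Crop demand D = ETc × 10 d = 7.6822 × 10 = 76.822 mm
D − Pe = 76.822 − 24.5 = 52.322 mm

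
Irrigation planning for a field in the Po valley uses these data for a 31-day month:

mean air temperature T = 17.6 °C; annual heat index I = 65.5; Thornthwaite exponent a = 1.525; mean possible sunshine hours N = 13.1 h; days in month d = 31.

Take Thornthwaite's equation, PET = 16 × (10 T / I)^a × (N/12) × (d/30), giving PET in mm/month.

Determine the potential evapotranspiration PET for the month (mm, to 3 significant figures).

10T/I = 10 × 17.6 / 65.5 = 2.6870
(10T/I)^a = 2.6870^1.525 = 4.5147
Uncorrected PET = 16 × 4.5147 = 72.235 mm
Correction = (N/12)(d/30) = (13.1/12)(31/30) = 1.1281
PET = 72.235 × 1.1281 = 81.488 mm/month

81.5 mm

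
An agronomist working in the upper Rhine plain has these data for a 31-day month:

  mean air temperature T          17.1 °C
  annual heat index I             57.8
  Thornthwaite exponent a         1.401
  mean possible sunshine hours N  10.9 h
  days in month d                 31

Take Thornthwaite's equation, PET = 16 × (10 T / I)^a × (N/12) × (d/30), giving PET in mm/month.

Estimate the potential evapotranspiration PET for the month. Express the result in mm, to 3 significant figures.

68.6 mm

10T/I = 10 × 17.1 / 57.8 = 2.9585
(10T/I)^a = 2.9585^1.401 = 4.5706
Uncorrected PET = 16 × 4.5706 = 73.130 mm
Correction = (N/12)(d/30) = (10.9/12)(31/30) = 0.9386
PET = 73.130 × 0.9386 = 68.640 mm/month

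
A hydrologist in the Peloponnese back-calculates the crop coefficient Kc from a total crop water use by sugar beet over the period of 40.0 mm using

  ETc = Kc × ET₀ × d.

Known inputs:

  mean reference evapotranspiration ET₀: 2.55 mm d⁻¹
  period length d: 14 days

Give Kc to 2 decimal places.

1.12

ETc = Kc × ET₀ × d  ⇒  Kc = ETc / (ET₀ × d)
Kc = 40.0 / (2.55 × 14) = 40.0 / 35.70 = 1.1204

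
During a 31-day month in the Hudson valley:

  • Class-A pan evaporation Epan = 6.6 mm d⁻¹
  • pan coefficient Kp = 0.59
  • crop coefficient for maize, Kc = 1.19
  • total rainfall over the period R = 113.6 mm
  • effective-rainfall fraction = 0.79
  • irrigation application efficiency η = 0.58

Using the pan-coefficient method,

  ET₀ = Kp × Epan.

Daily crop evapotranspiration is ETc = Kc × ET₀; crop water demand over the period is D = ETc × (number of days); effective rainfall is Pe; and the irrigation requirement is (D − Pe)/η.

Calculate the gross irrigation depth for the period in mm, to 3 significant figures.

ET₀ = 0.59 × 6.6 = 3.8940 mm/d
ETc = Kc × ET₀ = 1.19 × 3.8940 = 4.6339 mm/d
Crop demand D = ETc × 31 d = 4.6339 × 31 = 143.651 mm
Pe = 0.79 × 113.6 = 89.744 mm
D − Pe = 143.651 − 89.744 = 53.907 mm
Gross irrigation = 53.907 / 0.58 = 92.943 mm

92.9 mm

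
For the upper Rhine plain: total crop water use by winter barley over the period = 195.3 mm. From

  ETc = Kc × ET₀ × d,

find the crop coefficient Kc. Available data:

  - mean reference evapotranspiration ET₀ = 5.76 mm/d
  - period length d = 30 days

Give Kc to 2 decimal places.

ETc = Kc × ET₀ × d  ⇒  Kc = ETc / (ET₀ × d)
Kc = 195.3 / (5.76 × 30) = 195.3 / 172.80 = 1.1302

1.13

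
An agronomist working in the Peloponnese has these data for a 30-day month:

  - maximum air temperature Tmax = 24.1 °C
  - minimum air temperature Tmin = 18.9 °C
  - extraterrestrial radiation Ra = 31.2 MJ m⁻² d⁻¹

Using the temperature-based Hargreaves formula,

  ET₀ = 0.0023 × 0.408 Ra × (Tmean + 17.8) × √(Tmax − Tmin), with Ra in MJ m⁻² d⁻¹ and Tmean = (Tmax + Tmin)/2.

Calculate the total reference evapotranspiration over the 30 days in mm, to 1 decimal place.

78.7 mm

Tmean = (24.1 + 18.9)/2 = 21.50 °C
0.408 Ra = 0.408 × 31.2 = 12.7296 mm/d equivalent
ET₀ = 0.0023 × 12.7296 × (21.50 + 17.8) × √5.2 = 0.0023 × 12.7296 × 39.30 × 2.2804 = 2.6239 mm/d
Over 30 days: 2.6239 × 30 = 78.717 mm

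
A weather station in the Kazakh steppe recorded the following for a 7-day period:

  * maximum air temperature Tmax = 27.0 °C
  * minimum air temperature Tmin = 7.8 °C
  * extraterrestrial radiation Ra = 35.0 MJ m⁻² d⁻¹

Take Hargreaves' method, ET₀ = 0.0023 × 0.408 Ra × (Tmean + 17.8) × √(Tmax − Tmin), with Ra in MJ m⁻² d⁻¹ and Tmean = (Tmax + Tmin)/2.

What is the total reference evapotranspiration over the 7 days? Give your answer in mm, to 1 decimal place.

35.5 mm

Tmean = (27.0 + 7.8)/2 = 17.40 °C
0.408 Ra = 0.408 × 35.0 = 14.2800 mm/d equivalent
ET₀ = 0.0023 × 14.2800 × (17.40 + 17.8) × √19.2 = 0.0023 × 14.2800 × 35.20 × 4.3818 = 5.0658 mm/d
Over 7 days: 5.0658 × 7 = 35.461 mm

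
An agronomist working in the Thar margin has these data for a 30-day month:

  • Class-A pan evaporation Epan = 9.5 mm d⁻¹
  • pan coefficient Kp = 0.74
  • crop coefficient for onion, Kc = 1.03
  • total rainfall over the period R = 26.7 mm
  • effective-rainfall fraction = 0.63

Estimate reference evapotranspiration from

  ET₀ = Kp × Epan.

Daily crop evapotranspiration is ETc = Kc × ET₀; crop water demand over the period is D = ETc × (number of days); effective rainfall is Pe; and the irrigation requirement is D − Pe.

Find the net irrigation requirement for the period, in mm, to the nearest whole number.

200 mm

ET₀ = 0.74 × 9.5 = 7.0300 mm/d
ETc = Kc × ET₀ = 1.03 × 7.0300 = 7.2409 mm/d
Crop demand D = ETc × 30 d = 7.2409 × 30 = 217.227 mm
Pe = 0.63 × 26.7 = 16.821 mm
D − Pe = 217.227 − 16.821 = 200.406 mm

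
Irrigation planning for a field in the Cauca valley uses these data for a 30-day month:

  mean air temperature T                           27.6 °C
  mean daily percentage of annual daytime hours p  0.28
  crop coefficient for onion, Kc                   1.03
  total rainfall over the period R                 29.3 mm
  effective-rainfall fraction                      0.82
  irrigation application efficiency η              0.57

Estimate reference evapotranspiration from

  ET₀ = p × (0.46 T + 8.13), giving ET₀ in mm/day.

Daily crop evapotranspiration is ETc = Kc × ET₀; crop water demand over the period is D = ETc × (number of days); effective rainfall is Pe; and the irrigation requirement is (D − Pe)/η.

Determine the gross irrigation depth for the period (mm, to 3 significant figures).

ET₀ = 0.28 × (0.46 × 27.6 + 8.13) = 0.28 × 20.826 = 5.8313 mm/d
ETc = Kc × ET₀ = 1.03 × 5.8313 = 6.0062 mm/d
Crop demand D = ETc × 30 d = 6.0062 × 30 = 180.186 mm
Pe = 0.82 × 29.3 = 24.026 mm
D − Pe = 180.186 − 24.026 = 156.160 mm
Gross irrigation = 156.160 / 0.57 = 273.965 mm

274 mm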